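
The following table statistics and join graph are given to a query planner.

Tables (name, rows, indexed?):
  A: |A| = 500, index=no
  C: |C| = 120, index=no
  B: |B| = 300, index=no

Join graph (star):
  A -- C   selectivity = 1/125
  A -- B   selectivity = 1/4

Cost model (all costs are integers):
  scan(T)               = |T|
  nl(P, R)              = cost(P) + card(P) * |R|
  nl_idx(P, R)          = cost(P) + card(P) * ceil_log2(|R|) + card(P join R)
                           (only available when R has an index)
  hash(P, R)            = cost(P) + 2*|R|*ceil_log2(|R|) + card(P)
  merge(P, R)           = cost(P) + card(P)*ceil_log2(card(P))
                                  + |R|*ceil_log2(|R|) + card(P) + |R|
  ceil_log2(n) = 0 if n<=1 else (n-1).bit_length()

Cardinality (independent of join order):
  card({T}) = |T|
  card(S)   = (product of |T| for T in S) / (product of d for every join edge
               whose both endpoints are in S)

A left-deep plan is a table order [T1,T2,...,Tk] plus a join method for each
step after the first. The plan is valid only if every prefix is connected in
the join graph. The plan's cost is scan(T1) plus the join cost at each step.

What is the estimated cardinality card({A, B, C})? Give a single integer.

Tables in S: A(500), B(300), C(120)
Edges inside S: A-C(d=125), A-B(d=4)
numerator = 500 * 300 * 120 = 18000000
denominator = 125 * 4 = 500
card(S) = 18000000 / 500 = 36000

36000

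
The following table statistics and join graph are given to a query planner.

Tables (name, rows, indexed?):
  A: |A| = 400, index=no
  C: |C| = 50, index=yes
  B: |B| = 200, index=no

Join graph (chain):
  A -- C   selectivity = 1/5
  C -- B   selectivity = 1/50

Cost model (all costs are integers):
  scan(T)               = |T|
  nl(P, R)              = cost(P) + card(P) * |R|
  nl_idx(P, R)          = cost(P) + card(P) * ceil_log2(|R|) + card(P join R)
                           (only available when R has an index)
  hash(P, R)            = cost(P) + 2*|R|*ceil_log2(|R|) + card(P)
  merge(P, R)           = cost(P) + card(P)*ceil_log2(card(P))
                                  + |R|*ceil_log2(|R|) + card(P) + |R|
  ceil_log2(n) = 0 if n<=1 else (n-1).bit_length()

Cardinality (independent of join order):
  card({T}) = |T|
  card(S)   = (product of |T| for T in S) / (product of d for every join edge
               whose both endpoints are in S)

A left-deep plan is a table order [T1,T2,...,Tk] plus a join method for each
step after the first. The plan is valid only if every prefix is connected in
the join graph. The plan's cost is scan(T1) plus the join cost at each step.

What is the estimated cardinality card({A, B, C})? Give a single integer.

Tables in S: A(400), B(200), C(50)
Edges inside S: A-C(d=5), C-B(d=50)
numerator = 400 * 200 * 50 = 4000000
denominator = 5 * 50 = 250
card(S) = 4000000 / 250 = 16000

16000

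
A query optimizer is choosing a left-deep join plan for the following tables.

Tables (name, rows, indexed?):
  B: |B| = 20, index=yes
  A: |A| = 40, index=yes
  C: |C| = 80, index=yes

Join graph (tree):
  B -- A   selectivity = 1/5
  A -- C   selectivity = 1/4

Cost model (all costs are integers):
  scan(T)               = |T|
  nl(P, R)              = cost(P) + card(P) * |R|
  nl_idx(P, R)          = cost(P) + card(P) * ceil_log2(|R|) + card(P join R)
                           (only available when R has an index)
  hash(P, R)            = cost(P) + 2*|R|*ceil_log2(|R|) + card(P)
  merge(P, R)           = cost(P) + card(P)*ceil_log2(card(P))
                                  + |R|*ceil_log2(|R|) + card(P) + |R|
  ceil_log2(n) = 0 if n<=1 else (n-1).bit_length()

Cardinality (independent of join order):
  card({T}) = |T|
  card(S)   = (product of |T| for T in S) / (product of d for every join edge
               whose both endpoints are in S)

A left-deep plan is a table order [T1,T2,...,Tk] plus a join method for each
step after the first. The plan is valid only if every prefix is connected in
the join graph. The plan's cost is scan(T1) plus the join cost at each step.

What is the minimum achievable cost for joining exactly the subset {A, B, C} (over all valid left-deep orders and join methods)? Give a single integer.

Selinger DP over subsets of {A,B,C}:
  {B}: scan cost=20, card=20
  {A}: scan cost=40, card=40
  {C}: scan cost=80, card=80
  {AB}: card=160; try (B,hash)→280, (A,nl_idx)→300, (B,nl_idx)→400, (A,merge)→420, (B,merge)→440, (A,hash)→520 …(+2); best=280 via (B,hash)
  {AC}: card=800; try (A,hash)→640, (C,merge)→960, (A,merge)→1000, (C,nl_idx)→1120, (C,hash)→1200, (A,nl_idx)→1360 …(+2); best=640 via (A,hash)
  {ABC}: card=3200; try (C,hash)→1560, (B,hash)→1640, (C,merge)→2360, (C,nl_idx)→4600, (B,nl_idx)→7840, (B,merge)→9560 …(+2); best=1560 via (C,hash)

1560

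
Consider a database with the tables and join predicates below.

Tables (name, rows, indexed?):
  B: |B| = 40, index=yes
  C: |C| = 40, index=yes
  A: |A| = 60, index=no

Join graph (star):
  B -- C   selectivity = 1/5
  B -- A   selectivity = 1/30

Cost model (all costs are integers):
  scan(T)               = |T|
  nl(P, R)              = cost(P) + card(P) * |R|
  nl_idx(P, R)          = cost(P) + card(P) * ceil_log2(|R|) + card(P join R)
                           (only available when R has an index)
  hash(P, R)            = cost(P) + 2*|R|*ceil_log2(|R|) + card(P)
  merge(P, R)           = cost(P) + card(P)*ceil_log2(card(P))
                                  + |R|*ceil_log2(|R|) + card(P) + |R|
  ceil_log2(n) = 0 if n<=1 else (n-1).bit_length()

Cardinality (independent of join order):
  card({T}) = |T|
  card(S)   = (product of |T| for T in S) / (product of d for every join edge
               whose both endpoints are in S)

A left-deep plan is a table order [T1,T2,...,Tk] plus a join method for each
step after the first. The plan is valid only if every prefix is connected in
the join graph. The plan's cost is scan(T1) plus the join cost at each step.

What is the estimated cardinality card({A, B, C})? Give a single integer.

Tables in S: A(60), B(40), C(40)
Edges inside S: B-C(d=5), B-A(d=30)
numerator = 60 * 40 * 40 = 96000
denominator = 5 * 30 = 150
card(S) = 96000 / 150 = 640

640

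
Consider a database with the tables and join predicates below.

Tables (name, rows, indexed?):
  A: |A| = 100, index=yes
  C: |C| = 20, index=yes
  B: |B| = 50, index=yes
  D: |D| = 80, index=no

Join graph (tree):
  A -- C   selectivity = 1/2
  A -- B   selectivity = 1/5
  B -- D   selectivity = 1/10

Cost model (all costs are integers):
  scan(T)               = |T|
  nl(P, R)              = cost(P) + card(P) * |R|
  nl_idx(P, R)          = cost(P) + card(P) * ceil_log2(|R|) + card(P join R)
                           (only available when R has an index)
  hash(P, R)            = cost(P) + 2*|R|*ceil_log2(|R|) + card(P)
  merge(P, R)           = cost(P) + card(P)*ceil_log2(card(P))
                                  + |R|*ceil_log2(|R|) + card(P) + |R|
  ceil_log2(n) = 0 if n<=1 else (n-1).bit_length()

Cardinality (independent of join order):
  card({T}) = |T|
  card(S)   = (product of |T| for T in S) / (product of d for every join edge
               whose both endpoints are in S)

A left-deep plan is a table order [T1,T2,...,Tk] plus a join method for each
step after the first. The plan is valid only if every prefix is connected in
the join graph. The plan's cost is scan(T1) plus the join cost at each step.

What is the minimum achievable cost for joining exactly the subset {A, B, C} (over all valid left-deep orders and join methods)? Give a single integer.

2000

Selinger DP over subsets of {A,B,C}:
  {A}: scan cost=100, card=100
  {C}: scan cost=20, card=20
  {B}: scan cost=50, card=50
  {AC}: card=1000; try (C,hash)→400, (A,merge)→940, (C,merge)→1020, (A,nl_idx)→1160, (A,hash)→1440, (C,nl_idx)→1600 …(+2); best=400 via (C,hash)
  {AB}: card=1000; try (B,hash)→800, (A,merge)→1200, (B,merge)→1250, (A,nl_idx)→1400, (A,hash)→1500, (B,nl_idx)→1700 …(+2); best=800 via (B,hash)
  {ABC}: card=10000; try (C,hash)→2000, (B,hash)→2000, (B,merge)→11750, (C,merge)→11920, (C,nl_idx)→15800, (B,nl_idx)→16400 …(+2); best=2000 via (C,hash)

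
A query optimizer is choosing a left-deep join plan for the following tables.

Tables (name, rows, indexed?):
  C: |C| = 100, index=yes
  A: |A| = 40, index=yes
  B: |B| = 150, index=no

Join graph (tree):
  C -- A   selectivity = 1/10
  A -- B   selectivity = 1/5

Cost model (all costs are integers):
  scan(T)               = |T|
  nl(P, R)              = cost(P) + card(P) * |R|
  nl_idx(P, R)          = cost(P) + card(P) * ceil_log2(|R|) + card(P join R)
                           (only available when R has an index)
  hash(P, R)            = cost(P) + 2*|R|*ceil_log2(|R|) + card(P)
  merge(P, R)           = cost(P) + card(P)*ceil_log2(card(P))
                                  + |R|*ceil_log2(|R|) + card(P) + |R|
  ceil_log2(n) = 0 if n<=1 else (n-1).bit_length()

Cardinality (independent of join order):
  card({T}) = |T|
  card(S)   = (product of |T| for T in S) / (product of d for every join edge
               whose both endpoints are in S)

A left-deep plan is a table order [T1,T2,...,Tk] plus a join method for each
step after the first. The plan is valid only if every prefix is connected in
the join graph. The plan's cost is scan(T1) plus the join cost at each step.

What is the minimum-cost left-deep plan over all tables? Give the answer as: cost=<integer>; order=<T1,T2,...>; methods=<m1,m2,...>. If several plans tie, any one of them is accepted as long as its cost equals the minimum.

Selinger DP (subsets sized 1..n):
  {C}: scan cost=100, card=100
  {A}: scan cost=40, card=40
  {B}: scan cost=150, card=150
  {AC}: card=400; try (A,hash)→680, (C,nl_idx)→720, (A,nl_idx)→1100, (C,merge)→1120, (A,merge)→1180, (C,hash)→1480 …(+2); best=680 via (A,hash)
  {AB}: card=1200; try (A,hash)→780, (B,merge)→1670, (A,merge)→1780, (A,nl_idx)→2250, (B,hash)→2480, (B,nl)→6040 …(+1); best=780 via (A,hash)
  {ABC}: card=12000; try (C,hash)→3380, (B,hash)→3480, (B,merge)→6030, (C,merge)→15980, (C,nl_idx)→21180, (B,nl)→60680 …(+1); best=3380 via (C,hash)

cost=3380; order=B,A,C; methods=hash,hash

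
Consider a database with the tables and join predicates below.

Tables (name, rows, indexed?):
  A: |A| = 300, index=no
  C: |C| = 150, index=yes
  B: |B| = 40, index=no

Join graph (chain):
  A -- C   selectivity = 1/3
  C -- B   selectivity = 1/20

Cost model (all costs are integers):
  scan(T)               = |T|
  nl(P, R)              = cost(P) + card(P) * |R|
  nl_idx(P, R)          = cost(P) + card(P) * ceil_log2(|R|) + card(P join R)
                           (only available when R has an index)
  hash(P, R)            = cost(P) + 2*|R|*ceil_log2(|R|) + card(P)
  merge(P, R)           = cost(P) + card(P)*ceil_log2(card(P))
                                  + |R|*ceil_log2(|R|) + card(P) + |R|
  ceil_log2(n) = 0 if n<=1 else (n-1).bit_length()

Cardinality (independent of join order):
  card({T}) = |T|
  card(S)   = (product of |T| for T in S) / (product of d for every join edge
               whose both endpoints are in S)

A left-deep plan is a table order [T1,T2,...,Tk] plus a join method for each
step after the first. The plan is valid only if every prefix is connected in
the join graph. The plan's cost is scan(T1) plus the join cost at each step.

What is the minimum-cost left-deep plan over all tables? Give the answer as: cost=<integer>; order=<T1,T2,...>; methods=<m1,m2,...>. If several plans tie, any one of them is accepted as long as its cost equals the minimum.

Selinger DP (subsets sized 1..n):
  {A}: scan cost=300, card=300
  {C}: scan cost=150, card=150
  {B}: scan cost=40, card=40
  {AC}: card=15000; try (C,hash)→3000, (A,merge)→4500, (C,merge)→4650, (A,hash)→5700, (C,nl_idx)→17700, (A,nl)→45150 …(+1); best=3000 via (C,hash)
  {BC}: card=300; try (C,nl_idx)→660, (B,hash)→780, (C,merge)→1670, (B,merge)→1780, (C,hash)→2480, (C,nl)→6040 …(+1); best=660 via (C,nl_idx)
  {ABC}: card=30000; try (A,hash)→6360, (A,merge)→6660, (B,hash)→18480, (A,nl)→90660, (B,merge)→228280, (B,nl)→603000; best=6360 via (A,hash)

cost=6360; order=B,C,A; methods=nl_idx,hash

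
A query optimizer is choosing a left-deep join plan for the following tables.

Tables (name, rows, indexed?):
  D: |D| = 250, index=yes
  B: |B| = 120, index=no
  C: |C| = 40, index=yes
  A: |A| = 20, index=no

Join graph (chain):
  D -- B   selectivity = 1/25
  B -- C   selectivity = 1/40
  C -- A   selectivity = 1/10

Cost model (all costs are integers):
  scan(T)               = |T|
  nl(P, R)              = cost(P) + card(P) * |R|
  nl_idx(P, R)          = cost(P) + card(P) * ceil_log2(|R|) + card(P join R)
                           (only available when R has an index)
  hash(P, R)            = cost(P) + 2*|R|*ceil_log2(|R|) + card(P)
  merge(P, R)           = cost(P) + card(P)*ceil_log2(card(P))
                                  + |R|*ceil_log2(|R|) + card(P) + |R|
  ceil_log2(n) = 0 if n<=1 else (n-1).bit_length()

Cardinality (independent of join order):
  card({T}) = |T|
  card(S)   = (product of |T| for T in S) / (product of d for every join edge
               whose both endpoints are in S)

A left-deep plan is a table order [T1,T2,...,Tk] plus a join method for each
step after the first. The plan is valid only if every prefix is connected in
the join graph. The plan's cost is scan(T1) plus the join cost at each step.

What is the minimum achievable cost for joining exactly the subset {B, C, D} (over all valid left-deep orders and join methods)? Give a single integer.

2880

Selinger DP over subsets of {B,C,D}:
  {D}: scan cost=250, card=250
  {B}: scan cost=120, card=120
  {C}: scan cost=40, card=40
  {BD}: card=1200; try (B,hash)→2180, (D,nl_idx)→2280, (D,merge)→3330, (B,merge)→3460, (D,hash)→4240, (D,nl)→30120 …(+1); best=2180 via (B,hash)
  {BC}: card=120; try (C,hash)→720, (C,nl_idx)→960, (B,merge)→1280, (C,merge)→1360, (B,hash)→1760, (B,nl)→4840 …(+1); best=720 via (C,hash)
  {BCD}: card=1200; try (D,nl_idx)→2880, (C,hash)→3860, (D,merge)→3930, (D,hash)→4840, (C,nl_idx)→10580, (C,merge)→16860 …(+2); best=2880 via (D,nl_idx)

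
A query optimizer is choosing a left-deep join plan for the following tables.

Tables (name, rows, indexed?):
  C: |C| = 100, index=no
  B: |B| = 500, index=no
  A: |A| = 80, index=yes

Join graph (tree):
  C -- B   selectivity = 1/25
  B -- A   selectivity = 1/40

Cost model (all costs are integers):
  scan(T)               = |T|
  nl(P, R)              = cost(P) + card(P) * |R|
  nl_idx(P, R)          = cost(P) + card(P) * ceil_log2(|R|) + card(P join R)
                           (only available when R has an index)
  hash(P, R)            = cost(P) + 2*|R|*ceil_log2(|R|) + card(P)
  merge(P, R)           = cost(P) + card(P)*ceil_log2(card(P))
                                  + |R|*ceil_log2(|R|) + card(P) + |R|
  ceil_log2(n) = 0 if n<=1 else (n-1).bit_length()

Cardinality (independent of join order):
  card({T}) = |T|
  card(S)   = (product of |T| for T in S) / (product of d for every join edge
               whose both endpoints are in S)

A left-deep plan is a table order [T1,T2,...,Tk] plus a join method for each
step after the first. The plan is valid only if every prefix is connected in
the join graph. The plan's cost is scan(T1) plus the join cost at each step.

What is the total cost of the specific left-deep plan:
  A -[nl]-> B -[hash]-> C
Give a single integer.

42480

step 1: scan A: cost=80, card=80
step 2: join B via nl
    card(P join B) = 80*500/(40) = 1000
    cost = 80 + 80*500 = 40080
step 3: join C via hash
    card(P join C) = 1000*100/(25) = 4000
    cost = 40080 + 2*100*7 + 1000 = 42480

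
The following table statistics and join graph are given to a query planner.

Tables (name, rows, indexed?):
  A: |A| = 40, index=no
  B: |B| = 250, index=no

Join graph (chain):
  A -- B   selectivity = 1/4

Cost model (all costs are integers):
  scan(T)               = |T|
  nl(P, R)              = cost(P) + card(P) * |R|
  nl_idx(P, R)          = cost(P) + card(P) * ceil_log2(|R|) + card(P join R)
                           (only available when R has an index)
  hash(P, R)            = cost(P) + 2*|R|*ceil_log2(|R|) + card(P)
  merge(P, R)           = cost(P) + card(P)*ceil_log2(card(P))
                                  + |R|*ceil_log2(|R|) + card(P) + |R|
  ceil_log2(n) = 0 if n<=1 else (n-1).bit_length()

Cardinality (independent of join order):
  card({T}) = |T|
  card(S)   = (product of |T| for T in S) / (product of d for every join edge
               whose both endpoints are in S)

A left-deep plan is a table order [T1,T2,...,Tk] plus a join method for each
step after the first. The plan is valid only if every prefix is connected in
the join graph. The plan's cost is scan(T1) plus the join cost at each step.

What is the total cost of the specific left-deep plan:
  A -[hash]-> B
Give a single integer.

step 1: scan A: cost=40, card=40
step 2: join B via hash
    card(P join B) = 40*250/(4) = 2500
    cost = 40 + 2*250*8 + 40 = 4080

4080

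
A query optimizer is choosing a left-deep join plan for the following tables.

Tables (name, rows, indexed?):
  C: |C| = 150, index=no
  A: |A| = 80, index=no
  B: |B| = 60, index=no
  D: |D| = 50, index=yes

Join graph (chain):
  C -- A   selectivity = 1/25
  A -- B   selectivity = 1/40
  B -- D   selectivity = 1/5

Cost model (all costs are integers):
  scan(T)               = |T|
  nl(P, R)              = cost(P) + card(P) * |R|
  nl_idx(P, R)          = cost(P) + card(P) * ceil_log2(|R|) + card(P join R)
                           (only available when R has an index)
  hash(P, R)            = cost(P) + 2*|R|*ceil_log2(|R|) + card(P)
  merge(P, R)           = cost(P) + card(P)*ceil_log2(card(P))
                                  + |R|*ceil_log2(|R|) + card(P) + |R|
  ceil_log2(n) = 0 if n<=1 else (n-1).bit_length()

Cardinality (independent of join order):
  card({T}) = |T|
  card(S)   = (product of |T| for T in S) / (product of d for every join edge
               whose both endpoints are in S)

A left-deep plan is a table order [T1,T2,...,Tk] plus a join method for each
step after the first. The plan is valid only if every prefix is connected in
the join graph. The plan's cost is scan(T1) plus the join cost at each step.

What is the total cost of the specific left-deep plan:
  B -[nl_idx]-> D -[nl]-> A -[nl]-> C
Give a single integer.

229020

step 1: scan B: cost=60, card=60
step 2: join D via nl_idx
    card(P join D) = 60*50/(5) = 600
    cost = 60 + 60*6 + 600 = 1020
step 3: join A via nl
    card(P join A) = 600*80/(40) = 1200
    cost = 1020 + 600*80 = 49020
step 4: join C via nl
    card(P join C) = 1200*150/(25) = 7200
    cost = 49020 + 1200*150 = 229020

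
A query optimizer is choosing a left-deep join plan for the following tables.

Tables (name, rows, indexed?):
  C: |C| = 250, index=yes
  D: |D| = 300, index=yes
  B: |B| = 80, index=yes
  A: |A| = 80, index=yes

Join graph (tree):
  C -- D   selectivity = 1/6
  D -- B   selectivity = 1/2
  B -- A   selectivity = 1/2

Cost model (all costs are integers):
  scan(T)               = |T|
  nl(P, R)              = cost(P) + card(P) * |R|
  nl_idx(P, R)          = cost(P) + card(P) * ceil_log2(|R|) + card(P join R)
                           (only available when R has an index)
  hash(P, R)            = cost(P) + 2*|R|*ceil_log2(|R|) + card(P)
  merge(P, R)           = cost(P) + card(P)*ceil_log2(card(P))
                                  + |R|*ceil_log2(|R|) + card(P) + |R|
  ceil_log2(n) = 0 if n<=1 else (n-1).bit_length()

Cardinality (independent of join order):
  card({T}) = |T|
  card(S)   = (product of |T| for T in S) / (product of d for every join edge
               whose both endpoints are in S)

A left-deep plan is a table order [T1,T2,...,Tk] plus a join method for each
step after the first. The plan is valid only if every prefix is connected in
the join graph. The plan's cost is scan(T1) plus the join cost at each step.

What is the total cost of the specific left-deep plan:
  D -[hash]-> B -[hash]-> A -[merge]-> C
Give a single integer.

step 1: scan D: cost=300, card=300
step 2: join B via hash
    card(P join B) = 300*80/(2) = 12000
    cost = 300 + 2*80*7 + 300 = 1720
step 3: join A via hash
    card(P join A) = 12000*80/(2) = 480000
    cost = 1720 + 2*80*7 + 12000 = 14840
step 4: join C via merge
    card(P join C) = 480000*250/(6) = 20000000
    cost = 14840 + 480000*19 + 250*8 + 480000 + 250 = 9617090

9617090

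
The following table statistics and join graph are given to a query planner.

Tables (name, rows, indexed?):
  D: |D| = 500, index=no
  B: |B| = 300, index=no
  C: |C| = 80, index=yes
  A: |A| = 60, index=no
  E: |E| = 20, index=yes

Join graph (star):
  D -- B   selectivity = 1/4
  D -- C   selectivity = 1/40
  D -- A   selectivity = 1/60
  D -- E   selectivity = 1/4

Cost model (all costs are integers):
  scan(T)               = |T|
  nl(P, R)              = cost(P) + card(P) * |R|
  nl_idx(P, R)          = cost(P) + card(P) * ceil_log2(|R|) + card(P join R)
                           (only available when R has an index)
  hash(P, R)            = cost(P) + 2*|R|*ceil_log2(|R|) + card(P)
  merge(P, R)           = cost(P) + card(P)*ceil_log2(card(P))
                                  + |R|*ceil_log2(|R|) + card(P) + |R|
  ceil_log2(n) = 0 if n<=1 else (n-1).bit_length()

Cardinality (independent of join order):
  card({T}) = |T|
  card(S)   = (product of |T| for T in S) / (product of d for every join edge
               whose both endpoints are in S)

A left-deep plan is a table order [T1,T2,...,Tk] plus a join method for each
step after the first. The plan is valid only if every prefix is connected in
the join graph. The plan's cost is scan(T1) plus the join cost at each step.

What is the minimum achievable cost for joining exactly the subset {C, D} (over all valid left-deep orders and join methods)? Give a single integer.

Selinger DP over subsets of {C,D}:
  {D}: scan cost=500, card=500
  {C}: scan cost=80, card=80
  {CD}: card=1000; try (C,hash)→2120, (C,nl_idx)→5000, (D,merge)→5720, (C,merge)→6140, (D,hash)→9160, (D,nl)→40080 …(+1); best=2120 via (C,hash)

2120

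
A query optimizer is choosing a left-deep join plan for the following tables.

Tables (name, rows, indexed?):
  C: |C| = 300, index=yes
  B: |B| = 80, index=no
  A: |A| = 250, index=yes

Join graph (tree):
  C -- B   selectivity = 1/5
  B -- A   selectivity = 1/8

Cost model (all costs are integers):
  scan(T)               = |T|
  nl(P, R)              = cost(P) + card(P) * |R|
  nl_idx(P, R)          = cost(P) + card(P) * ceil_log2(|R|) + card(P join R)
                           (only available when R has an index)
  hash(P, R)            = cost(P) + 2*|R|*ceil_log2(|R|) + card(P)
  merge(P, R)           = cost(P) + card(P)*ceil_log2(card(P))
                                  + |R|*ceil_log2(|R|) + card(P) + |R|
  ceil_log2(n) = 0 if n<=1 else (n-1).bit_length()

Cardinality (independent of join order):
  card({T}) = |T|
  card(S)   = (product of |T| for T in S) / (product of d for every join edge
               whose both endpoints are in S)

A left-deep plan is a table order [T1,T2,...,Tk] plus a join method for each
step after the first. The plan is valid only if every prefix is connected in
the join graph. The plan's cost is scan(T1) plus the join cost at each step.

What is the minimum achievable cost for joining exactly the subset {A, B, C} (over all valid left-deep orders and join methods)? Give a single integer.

Selinger DP over subsets of {A,B,C}:
  {C}: scan cost=300, card=300
  {B}: scan cost=80, card=80
  {A}: scan cost=250, card=250
  {BC}: card=4800; try (B,hash)→1720, (C,merge)→3720, (B,merge)→3940, (C,hash)→5560, (C,nl_idx)→5600, (C,nl)→24080 …(+1); best=1720 via (B,hash)
  {AB}: card=2500; try (B,hash)→1620, (A,merge)→2970, (B,merge)→3140, (A,nl_idx)→3220, (A,hash)→4160, (A,nl)→20080 …(+1); best=1620 via (B,hash)
  {ABC}: card=150000; try (C,hash)→9520, (A,hash)→10520, (C,merge)→37120, (A,merge)→71170, (C,nl_idx)→174120, (A,nl_idx)→190120 …(+2); best=9520 via (C,hash)

9520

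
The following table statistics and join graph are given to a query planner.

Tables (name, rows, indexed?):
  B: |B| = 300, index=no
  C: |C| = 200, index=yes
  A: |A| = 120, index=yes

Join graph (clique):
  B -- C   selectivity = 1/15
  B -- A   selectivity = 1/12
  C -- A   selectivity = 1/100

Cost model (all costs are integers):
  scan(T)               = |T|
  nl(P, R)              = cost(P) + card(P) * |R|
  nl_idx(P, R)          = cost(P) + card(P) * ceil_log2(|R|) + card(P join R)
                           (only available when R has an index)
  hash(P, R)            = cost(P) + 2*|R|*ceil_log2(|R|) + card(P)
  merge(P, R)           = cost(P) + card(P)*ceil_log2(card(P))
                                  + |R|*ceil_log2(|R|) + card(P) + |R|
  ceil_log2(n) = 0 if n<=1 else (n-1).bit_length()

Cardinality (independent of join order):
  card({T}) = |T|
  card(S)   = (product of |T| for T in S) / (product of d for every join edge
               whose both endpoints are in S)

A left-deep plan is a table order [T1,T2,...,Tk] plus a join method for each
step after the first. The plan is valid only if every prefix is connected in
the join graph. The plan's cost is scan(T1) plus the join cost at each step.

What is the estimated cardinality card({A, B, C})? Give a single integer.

400

Tables in S: A(120), B(300), C(200)
Edges inside S: B-C(d=15), B-A(d=12), C-A(d=100)
numerator = 120 * 300 * 200 = 7200000
denominator = 15 * 12 * 100 = 18000
card(S) = 7200000 / 18000 = 400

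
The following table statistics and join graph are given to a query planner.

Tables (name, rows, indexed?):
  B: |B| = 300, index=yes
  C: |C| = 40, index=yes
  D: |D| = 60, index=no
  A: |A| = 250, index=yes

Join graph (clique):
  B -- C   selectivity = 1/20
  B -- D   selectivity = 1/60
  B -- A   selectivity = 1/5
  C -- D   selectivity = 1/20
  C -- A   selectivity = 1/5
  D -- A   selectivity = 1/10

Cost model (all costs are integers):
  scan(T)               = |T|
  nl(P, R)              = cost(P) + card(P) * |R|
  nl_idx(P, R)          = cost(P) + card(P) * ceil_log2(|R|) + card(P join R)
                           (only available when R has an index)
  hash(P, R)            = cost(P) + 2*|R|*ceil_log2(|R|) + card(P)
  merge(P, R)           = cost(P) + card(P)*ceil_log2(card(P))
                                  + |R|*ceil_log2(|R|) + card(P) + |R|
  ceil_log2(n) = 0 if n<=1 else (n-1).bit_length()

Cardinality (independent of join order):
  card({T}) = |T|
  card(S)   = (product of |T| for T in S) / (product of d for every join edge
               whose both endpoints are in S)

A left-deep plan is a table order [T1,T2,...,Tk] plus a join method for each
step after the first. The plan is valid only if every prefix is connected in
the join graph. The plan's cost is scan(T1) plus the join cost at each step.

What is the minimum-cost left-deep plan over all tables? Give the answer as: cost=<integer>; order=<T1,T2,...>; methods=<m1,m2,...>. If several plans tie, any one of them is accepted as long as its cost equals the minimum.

Selinger DP (subsets sized 1..n):
  {B}: scan cost=300, card=300
  {C}: scan cost=40, card=40
  {D}: scan cost=60, card=60
  {A}: scan cost=250, card=250
  {BC}: card=600; try (B,nl_idx)→1000, (C,hash)→1080, (C,nl_idx)→2700, (B,merge)→3320, (C,merge)→3580, (B,hash)→5480 …(+2); best=1000 via (B,nl_idx)
  {BD}: card=300; try (B,nl_idx)→900, (D,hash)→1320, (B,merge)→3480, (D,merge)→3720, (B,hash)→5520, (B,nl)→18060 …(+1); best=900 via (B,nl_idx)
  {AB}: card=15000; try (A,hash)→4600, (B,merge)→5500, (A,merge)→5550, (B,hash)→5900, (B,nl_idx)→17500, (A,nl_idx)→17700 …(+2); best=4600 via (A,hash)
  {CD}: card=120; try (C,nl_idx)→540, (C,hash)→600, (D,merge)→740, (C,merge)→760, (D,hash)→800, (D,nl)→2440 …(+1); best=540 via (C,nl_idx)
  {AC}: card=2000; try (C,hash)→980, (A,nl_idx)→2360, (A,merge)→2570, (C,merge)→2780, (C,nl_idx)→3750, (A,hash)→4080 …(+2); best=980 via (C,hash)
  {AD}: card=1500; try (D,hash)→1220, (A,nl_idx)→2040, (A,merge)→2730, (D,merge)→2920, (A,hash)→4120, (A,nl)→15060 …(+1); best=1220 via (D,hash)
  {BCD}: card=30; try (B,nl_idx)→1650, (C,hash)→1680, (D,hash)→2320, (C,nl_idx)→2730, (C,merge)→4180, (B,merge)→4500 …(+5); best=1650 via (B,nl_idx)
  {ABC}: card=6000; try (A,hash)→5600, (B,hash)→8380, (A,merge)→9850, (A,nl_idx)→11800, (C,hash)→20080, (B,nl_idx)→24980 …(+6); best=5600 via (A,hash)
  {ABD}: card=1500; try (A,nl_idx)→4800, (A,hash)→5200, (A,merge)→6150, (B,hash)→8120, (B,nl_idx)→16220, (D,hash)→20320 …(+5); best=4800 via (A,nl_idx)
  {ACD}: card=600; try (A,nl_idx)→2100, (C,hash)→3200, (D,hash)→3700, (A,merge)→3750, (A,hash)→4660, (C,nl_idx)→10820 …(+5); best=2100 via (A,nl_idx)
  {ABCD}: card=30; try (A,nl_idx)→1920, (A,merge)→4080, (A,hash)→5680, (C,hash)→6780, (B,nl_idx)→7530, (B,hash)→8100 …(+9); best=1920 via (A,nl_idx)

cost=1920; order=D,C,B,A; methods=nl_idx,nl_idx,nl_idx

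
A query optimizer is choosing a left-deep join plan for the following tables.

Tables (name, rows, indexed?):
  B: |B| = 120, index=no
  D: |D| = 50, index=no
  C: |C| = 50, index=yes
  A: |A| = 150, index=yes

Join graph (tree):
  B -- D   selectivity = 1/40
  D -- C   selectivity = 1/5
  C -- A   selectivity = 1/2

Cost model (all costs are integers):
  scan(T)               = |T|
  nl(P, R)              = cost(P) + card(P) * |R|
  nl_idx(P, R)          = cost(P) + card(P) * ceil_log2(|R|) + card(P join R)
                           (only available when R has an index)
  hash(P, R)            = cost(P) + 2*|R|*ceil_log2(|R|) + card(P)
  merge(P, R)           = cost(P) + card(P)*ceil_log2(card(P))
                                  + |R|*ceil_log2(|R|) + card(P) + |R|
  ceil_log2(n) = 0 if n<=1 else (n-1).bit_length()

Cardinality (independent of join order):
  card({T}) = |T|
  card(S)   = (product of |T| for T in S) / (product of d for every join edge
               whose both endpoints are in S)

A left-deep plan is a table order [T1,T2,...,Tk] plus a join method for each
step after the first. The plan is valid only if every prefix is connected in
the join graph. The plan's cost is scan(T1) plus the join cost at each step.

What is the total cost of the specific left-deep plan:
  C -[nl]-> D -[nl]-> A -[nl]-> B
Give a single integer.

4577550

step 1: scan C: cost=50, card=50
step 2: join D via nl
    card(P join D) = 50*50/(5) = 500
    cost = 50 + 50*50 = 2550
step 3: join A via nl
    card(P join A) = 500*150/(2) = 37500
    cost = 2550 + 500*150 = 77550
step 4: join B via nl
    card(P join B) = 37500*120/(40) = 112500
    cost = 77550 + 37500*120 = 4577550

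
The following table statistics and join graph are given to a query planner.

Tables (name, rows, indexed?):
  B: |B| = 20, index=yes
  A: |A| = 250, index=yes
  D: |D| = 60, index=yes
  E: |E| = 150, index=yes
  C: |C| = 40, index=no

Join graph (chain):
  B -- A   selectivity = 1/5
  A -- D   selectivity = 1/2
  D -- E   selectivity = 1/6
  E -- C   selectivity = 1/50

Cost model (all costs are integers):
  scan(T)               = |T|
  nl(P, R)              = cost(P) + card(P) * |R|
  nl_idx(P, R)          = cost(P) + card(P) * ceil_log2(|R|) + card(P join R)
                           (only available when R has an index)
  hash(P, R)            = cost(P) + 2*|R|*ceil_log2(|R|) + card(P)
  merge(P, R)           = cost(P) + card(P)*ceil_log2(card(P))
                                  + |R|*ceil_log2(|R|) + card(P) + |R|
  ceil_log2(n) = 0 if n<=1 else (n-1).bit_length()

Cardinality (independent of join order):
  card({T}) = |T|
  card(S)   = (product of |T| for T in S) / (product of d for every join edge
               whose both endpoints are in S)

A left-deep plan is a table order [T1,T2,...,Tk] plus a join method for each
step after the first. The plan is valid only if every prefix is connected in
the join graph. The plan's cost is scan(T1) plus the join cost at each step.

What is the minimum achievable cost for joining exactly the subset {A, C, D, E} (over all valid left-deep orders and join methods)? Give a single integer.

6520

Selinger DP over subsets of {A,C,D,E}:
  {A}: scan cost=250, card=250
  {D}: scan cost=60, card=60
  {E}: scan cost=150, card=150
  {C}: scan cost=40, card=40
  {AD}: card=7500; try (D,hash)→1220, (A,merge)→2730, (D,merge)→2920, (A,hash)→4120, (A,nl_idx)→8040, (D,nl_idx)→9250 …(+2); best=1220 via (D,hash)
  {DE}: card=1500; try (D,hash)→1020, (E,merge)→1830, (D,merge)→1920, (E,nl_idx)→2040, (E,hash)→2520, (D,nl_idx)→2550 …(+2); best=1020 via (D,hash)
  {CE}: card=120; try (E,nl_idx)→480, (C,hash)→780, (E,merge)→1670, (C,merge)→1780, (E,hash)→2480, (E,nl)→6040 …(+1); best=480 via (E,nl_idx)
  {ADE}: card=187500; try (A,hash)→6520, (E,hash)→11120, (A,merge)→21270, (E,merge)→107570, (A,nl_idx)→200520, (E,nl_idx)→248720 …(+2); best=6520 via (A,hash)
  {CDE}: card=1200; try (D,hash)→1320, (D,merge)→1860, (D,nl_idx)→2400, (C,hash)→3000, (D,nl)→7680, (C,merge)→19300 …(+1); best=1320 via (D,hash)
  {ACDE}: card=150000; try (A,hash)→6520, (A,merge)→17970, (A,nl_idx)→160920, (C,hash)→194500, (A,nl)→301320, (C,merge)→3569300 …(+1); best=6520 via (A,hash)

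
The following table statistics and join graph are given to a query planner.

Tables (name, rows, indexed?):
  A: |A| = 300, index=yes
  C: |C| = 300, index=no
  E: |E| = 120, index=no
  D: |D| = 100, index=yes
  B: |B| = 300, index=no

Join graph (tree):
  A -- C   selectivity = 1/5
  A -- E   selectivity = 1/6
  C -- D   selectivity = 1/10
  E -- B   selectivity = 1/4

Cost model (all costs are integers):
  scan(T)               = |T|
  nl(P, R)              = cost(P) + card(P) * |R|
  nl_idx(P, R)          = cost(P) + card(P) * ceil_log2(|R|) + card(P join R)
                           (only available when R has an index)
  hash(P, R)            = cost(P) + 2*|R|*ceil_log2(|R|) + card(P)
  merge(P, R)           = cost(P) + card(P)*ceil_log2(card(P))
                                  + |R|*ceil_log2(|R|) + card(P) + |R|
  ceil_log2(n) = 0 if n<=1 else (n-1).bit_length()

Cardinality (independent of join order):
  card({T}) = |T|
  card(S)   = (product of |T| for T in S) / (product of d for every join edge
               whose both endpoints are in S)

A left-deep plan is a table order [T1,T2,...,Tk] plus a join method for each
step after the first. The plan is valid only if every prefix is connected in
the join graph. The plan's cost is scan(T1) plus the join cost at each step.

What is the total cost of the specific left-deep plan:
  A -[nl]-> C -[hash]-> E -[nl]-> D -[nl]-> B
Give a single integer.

1116109980

step 1: scan A: cost=300, card=300
step 2: join C via nl
    card(P join C) = 300*300/(5) = 18000
    cost = 300 + 300*300 = 90300
step 3: join E via hash
    card(P join E) = 18000*120/(6) = 360000
    cost = 90300 + 2*120*7 + 18000 = 109980
step 4: join D via nl
    card(P join D) = 360000*100/(10) = 3600000
    cost = 109980 + 360000*100 = 36109980
step 5: join B via nl
    card(P join B) = 3600000*300/(4) = 270000000
    cost = 36109980 + 3600000*300 = 1116109980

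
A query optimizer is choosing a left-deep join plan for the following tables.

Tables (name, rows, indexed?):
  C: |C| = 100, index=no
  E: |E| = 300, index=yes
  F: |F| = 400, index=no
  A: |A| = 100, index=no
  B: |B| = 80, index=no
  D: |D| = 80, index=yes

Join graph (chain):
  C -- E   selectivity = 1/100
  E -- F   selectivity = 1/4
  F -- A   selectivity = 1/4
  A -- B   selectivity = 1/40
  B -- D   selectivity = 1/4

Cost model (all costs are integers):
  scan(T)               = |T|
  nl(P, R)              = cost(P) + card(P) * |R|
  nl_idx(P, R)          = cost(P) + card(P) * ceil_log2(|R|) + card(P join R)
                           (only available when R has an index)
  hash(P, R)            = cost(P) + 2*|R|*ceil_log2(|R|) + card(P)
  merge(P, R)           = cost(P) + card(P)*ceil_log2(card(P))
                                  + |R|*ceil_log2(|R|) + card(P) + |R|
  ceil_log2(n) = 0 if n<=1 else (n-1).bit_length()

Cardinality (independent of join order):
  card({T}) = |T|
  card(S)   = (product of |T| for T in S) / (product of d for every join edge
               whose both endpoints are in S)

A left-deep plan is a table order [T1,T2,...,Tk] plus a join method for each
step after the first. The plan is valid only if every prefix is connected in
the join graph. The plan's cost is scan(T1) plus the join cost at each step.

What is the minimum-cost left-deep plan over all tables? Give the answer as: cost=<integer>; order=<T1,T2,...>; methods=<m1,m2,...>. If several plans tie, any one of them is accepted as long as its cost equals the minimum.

cost=2291940; order=C,E,F,A,B,D; methods=nl_idx,merge,hash,hash,hash

Selinger DP (subsets sized 1..n):
  {C}: scan cost=100, card=100
  {E}: scan cost=300, card=300
  {F}: scan cost=400, card=400
  {A}: scan cost=100, card=100
  {B}: scan cost=80, card=80
  {D}: scan cost=80, card=80
  {CE}: card=300; try (E,nl_idx)→1300, (C,hash)→2000, (E,merge)→3900, (C,merge)→4100, (E,hash)→5600, (E,nl)→30100 …(+1); best=1300 via (E,nl_idx)
  {EF}: card=30000; try (E,hash)→6200, (F,merge)→7300, (E,merge)→7400, (F,hash)→7800, (E,nl_idx)→34000, (F,nl)→120300 …(+1); best=6200 via (E,hash)
  {AF}: card=10000; try (A,hash)→2200, (F,merge)→4900, (A,merge)→5200, (F,hash)→7400, (F,nl)→40100, (A,nl)→40400; best=2200 via (A,hash)
  {AB}: card=200; try (B,hash)→1320, (A,merge)→1520, (B,merge)→1540, (A,hash)→1560, (A,nl)→8080, (B,nl)→8100; best=1320 via (B,hash)
  {BD}: card=1600; try (D,hash)→1280, (B,hash)→1280, (D,merge)→1360, (B,merge)→1360, (D,nl_idx)→2240, (D,nl)→6480 …(+1); best=1280 via (D,hash)
  {CEF}: card=30000; try (F,merge)→8300, (F,hash)→8800, (C,hash)→37600, (F,nl)→121300, (C,merge)→487000, (C,nl)→3006200; best=8300 via (F,merge)
  {AEF}: card=750000; try (E,hash)→17600, (A,hash)→37600, (E,merge)→155200, (A,merge)→487000, (E,nl_idx)→842200, (E,nl)→3002200 …(+1); best=17600 via (E,hash)
  {ABF}: card=20000; try (F,merge)→7120, (F,hash)→8720, (B,hash)→13320, (F,nl)→81320, (B,merge)→152840, (B,nl)→802200; best=7120 via (F,merge)
  {ABD}: card=4000; try (D,hash)→2640, (D,merge)→3760, (A,hash)→4280, (D,nl_idx)→6720, (D,nl)→17320, (A,merge)→21280 …(+1); best=2640 via (D,hash)
  {ACEF}: card=750000; try (A,hash)→39700, (A,merge)→489100, (C,hash)→769000, (A,nl)→3008300, (C,merge)→15768400, (C,nl)→75017600; best=39700 via (A,hash)
  {ABEF}: card=1500000; try (E,hash)→32520, (E,merge)→330120, (B,hash)→768720, (E,nl_idx)→1687120, (E,nl)→6007120, (B,merge)→15768240 …(+1); best=32520 via (E,hash)
  {ABDF}: card=400000; try (F,hash)→13840, (D,hash)→28240, (F,merge)→58640, (D,merge)→327760, (D,nl_idx)→547120, (F,nl)→1602640 …(+1); best=13840 via (F,hash)
  {ABCEF}: card=1500000; try (B,hash)→790820, (C,hash)→1533920, (B,merge)→15790340, (C,merge)→33033320, (B,nl)→60039700, (C,nl)→150032520; best=790820 via (B,hash)
  {ABDEF}: card=30000000; try (E,hash)→419240, (D,hash)→1533640, (E,merge)→8016840, (D,merge)→33033160, (E,nl_idx)→33613840, (D,nl_idx)→40532520 …(+2); best=419240 via (E,hash)
  {ABCDEF}: card=30000000; try (D,hash)→2291940, (C,hash)→30420640, (D,merge)→33791460, (D,nl_idx)→41290820, (D,nl)→120790820, (C,merge)→780420040 …(+1); best=2291940 via (D,hash)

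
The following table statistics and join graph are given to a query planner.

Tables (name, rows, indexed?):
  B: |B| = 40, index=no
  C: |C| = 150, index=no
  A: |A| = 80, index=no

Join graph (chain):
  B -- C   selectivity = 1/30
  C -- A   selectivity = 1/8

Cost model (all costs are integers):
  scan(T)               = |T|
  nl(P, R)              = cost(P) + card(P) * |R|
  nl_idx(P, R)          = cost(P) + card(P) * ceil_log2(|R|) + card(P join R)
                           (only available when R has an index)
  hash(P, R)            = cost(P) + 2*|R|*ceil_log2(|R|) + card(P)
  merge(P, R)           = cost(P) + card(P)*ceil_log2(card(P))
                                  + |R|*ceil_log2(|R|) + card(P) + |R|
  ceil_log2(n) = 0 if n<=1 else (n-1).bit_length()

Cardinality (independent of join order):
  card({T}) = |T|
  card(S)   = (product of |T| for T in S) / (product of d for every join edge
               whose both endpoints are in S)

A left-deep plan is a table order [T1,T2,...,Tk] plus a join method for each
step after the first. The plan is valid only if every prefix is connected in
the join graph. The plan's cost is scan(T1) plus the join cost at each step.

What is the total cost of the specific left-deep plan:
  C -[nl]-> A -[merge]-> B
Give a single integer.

30430

step 1: scan C: cost=150, card=150
step 2: join A via nl
    card(P join A) = 150*80/(8) = 1500
    cost = 150 + 150*80 = 12150
step 3: join B via merge
    card(P join B) = 1500*40/(30) = 2000
    cost = 12150 + 1500*11 + 40*6 + 1500 + 40 = 30430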